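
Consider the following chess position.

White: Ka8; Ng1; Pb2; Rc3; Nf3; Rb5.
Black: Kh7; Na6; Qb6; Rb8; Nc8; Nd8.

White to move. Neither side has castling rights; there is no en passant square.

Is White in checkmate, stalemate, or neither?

checkmate

White to move; white king on a8.
In check: yes, from the black rook on b8.
King squares — a7: attacked by Qb6; b7: attacked by Qb6; b8: attacked by Na6.
Legal moves for White: none.
In check with no legal moves → checkmate.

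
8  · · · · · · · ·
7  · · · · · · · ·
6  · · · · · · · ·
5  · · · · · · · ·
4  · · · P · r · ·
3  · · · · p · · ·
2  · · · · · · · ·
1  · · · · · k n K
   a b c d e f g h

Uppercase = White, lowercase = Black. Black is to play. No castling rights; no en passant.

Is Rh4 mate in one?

yes

After Rh4: white king on h1; in check: yes, from the black rook on h4.
King squares — g1: attacked by Kf1; g2: attacked by Kf1; h2: attacked by Rh4.
White has no legal moves → checkmate.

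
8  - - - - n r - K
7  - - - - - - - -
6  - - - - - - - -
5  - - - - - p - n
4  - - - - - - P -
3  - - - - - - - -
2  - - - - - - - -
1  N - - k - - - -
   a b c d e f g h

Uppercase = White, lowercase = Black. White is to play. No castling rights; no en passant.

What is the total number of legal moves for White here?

1

White to move; king on h8.
In check: yes, from the black rook on f8.
Legal moves: Kh7.
Count: 1.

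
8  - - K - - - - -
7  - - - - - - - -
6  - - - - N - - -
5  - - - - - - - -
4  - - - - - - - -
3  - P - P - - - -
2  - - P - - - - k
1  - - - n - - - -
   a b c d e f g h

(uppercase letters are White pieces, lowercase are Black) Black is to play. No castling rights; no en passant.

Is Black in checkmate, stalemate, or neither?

neither

Black to move; black king on h2.
In check: no.
Legal moves for Black: Kh3, Kg3, Kg2, Kh1, Kg1, Ne3, Nc3, Nf2, Nb2.
Black has 9 legal moves and is not in check → neither.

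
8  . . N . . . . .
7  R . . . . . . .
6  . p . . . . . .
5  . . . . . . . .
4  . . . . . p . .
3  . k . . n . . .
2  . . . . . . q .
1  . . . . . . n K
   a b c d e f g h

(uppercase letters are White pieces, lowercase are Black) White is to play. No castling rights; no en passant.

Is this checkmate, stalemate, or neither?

White to move; white king on h1.
In check: yes, from the black queen on g2.
King squares — g1: attacked by Qg2; g2: attacked by Ne3; h2: attacked by Qg2.
Legal moves for White: none.
In check with no legal moves → checkmate.

checkmate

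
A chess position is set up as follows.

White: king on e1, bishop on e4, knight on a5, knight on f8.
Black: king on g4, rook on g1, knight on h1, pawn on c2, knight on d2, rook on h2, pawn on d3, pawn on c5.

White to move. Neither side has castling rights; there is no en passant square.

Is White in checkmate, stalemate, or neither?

White to move; white king on e1.
In check: yes, from the black rook on g1.
King squares — d1: attacked by Rg1; f1: attacked by Rg1; d2: attacked by Rh2; e2: attacked by Rh2; f2: attacked by Nh1.
Legal moves for White: none.
In check with no legal moves → checkmate.

checkmate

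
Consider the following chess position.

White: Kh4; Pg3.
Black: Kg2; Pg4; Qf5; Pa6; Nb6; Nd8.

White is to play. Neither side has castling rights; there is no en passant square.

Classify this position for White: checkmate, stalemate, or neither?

stalemate

White to move; white king on h4.
In check: no.
King squares — g3: own pawn; h3: attacked by Kg2; g4: attacked by Qf5; g5: attacked by Qf5; h5: attacked by Qf5.
Legal moves for White: none.
Not in check and no legal moves → stalemate.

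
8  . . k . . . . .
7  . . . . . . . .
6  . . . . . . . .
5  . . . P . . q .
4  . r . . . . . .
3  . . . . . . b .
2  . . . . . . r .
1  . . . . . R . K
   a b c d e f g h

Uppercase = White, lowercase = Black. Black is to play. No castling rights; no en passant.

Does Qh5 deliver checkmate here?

After Qh5: white king on h1; in check: yes, from the black queen on h5.
White has 1 legal reply: Kxg2.
In check but a legal move exists → not checkmate.

no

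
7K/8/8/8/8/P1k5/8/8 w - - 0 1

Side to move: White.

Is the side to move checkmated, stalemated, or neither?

neither

White to move; white king on h8.
In check: no.
Legal moves for White: Kg8, Kh7, Kg7, a4.
White has 4 legal moves and is not in check → neither.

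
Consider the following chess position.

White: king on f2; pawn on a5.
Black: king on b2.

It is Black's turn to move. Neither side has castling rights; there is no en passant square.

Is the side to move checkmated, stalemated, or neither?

neither

Black to move; black king on b2.
In check: no.
Legal moves for Black: Kc3, Kb3, Ka3, Kc2, Ka2, Kc1, Kb1, Ka1.
Black has 8 legal moves and is not in check → neither.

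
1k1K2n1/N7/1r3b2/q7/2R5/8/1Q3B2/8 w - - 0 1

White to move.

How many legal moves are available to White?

White to move; king on d8.
In check: yes, from the black bishop on f6.
Legal moves: Ke8, Kd7, Qxf6.
Count: 3.

3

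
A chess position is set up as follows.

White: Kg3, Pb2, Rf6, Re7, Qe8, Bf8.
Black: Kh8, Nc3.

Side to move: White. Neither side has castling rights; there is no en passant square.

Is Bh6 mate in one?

yes

After Bh6: black king on h8; in check: yes, from the white queen on e8.
King squares — g7: attacked by Bh6; h7: attacked by Re7; g8: attacked by Qe8.
Black has no legal moves → checkmate.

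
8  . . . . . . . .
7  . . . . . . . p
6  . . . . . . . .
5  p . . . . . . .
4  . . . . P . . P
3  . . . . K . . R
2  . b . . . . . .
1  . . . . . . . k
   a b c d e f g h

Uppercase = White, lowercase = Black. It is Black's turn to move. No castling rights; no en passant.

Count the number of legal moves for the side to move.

2

Black to move; king on h1.
In check: yes, from the white rook on h3.
Legal moves: Kg2, Kg1.
Count: 2.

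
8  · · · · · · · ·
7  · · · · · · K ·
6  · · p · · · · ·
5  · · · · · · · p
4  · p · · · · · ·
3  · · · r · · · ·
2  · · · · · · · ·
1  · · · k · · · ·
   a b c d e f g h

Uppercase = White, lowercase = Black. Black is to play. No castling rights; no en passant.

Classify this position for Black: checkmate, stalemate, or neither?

Black to move; black king on d1.
In check: no.
Legal moves for Black include: Rd8, Rd7+, Rd6, Rd5, Rd4, Rh3, Rg3+, Rf3, Re3, Rc3, Rb3, Ra3, Rd2, Ke2, Kd2, Kc2, Ke1, Kc1, ... (list truncated; more exist).
Black has legal moves and is not in check → neither.

neither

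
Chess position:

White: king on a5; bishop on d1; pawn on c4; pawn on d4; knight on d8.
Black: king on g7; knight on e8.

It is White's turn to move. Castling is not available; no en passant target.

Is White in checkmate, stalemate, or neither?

neither

White to move; white king on a5.
In check: no.
Legal moves for White: Nf7, Nb7, Ne6+, Nc6, Kb6, Ka6, Kb5, Kb4, Ka4, Bh5, Bg4, Ba4, Bf3, Bb3, Be2, Bc2, d5, c5.
White has 18 legal moves and is not in check → neither.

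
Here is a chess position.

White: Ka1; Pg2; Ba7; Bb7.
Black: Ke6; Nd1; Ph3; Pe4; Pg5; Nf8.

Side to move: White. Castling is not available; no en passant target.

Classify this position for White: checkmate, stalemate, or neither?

White to move; white king on a1.
In check: no.
Legal moves for White: Bc8+, Ba8, Bc6, Ba6, Bd5+, Bxe4, Bb8, Bb6, Bc5, Bd4, Be3, Bf2, Bg1, Ka2, Kb1, gxh3, g3, g4.
White has 18 legal moves and is not in check → neither.

neither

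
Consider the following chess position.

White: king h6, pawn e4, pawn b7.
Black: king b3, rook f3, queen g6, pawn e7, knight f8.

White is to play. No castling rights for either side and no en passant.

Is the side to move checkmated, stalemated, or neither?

White to move; white king on h6.
In check: yes, from the black queen on g6.
King squares — g5: attacked by Qg6; h5: attacked by Qg6; g6: attacked by Nf8; g7: attacked by Qg6; h7: attacked by Qg6.
Legal moves for White: none.
In check with no legal moves → checkmate.

checkmate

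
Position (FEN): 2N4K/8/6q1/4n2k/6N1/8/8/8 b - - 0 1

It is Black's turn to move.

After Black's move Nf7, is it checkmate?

yes

After Nf7: white king on h8; in check: yes, from the black knight on f7.
King squares — g7: attacked by Qg6; h7: attacked by Qg6; g8: attacked by Qg6.
White has no legal moves → checkmate.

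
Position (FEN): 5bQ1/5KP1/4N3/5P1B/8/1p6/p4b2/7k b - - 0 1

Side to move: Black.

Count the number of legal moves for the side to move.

23

Black to move; king on h1.
In check: no.
Legal moves: Bxg7, Be7, Bd6, B8c5, Bb4, Ba3, Ba7, Bb6, B2c5, Bh4, Bd4, Bg3, Be3, Bg1, Be1, Kh2, Kg2, Kg1, b2, a1=Q, a1=R, a1=B, a1=N.
Count: 23.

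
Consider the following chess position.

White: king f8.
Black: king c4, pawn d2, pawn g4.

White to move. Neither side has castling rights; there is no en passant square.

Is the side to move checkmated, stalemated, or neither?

White to move; white king on f8.
In check: no.
Legal moves for White: Kg8, Ke8, Kg7, Kf7, Ke7.
White has 5 legal moves and is not in check → neither.

neither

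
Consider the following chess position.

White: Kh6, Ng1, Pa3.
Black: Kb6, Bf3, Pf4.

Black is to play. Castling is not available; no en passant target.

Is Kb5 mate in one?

After Kb5: white king on h6; in check: no.
White is not in check, so this cannot be checkmate.

no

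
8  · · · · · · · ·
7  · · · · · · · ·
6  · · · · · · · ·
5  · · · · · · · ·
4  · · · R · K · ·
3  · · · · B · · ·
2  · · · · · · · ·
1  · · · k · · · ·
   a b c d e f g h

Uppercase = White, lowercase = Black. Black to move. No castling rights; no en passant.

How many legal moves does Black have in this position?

Black to move; king on d1.
In check: yes, from the white rook on d4.
Legal moves: Ke2, Kc2, Ke1.
Count: 3.

3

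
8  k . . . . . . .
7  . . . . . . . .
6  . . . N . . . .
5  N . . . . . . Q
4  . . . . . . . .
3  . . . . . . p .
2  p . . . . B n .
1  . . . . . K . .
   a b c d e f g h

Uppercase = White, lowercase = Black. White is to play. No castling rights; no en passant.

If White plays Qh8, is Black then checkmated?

After Qh8: black king on a8; in check: yes, from the white queen on h8.
King squares — a7: attacked by Bf2; b7: attacked by Na5; b8: attacked by Qh8.
Black has no legal moves → checkmate.

yes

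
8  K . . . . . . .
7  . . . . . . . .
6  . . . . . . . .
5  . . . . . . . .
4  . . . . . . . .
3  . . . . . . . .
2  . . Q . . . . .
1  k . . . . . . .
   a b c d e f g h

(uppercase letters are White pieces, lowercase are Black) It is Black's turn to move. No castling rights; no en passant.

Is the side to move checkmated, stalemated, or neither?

stalemate

Black to move; black king on a1.
In check: no.
King squares — b1: attacked by Qc2; a2: attacked by Qc2; b2: attacked by Qc2.
Legal moves for Black: none.
Not in check and no legal moves → stalemate.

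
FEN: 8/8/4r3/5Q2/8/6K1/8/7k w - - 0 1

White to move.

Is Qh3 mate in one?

no

After Qh3: black king on h1; in check: yes, from the white queen on h3.
Black has 1 legal reply: Kg1.
In check but a legal move exists → not checkmate.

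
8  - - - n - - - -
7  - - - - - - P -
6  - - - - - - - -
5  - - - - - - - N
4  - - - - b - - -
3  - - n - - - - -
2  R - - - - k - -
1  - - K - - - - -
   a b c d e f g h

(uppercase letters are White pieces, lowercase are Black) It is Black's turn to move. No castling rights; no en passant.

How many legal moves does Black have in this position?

8

Black to move; king on f2.
In check: yes, from the white rook on a2.
Legal moves: Kf3, Ke3, Kg1, Kf1, Ke1, Bc2, Ne2+, Nxa2+.
Count: 8.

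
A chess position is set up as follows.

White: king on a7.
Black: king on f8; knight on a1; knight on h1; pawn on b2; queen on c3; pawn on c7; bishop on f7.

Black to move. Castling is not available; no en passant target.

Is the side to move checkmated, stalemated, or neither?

Black to move; black king on f8.
In check: no.
Legal moves for Black include: Kg8, Ke8, Kg7, Ke7, Bg8, Be8, Bg6, Be6, Bh5, Bd5, Bc4, Bb3, Ba2, Qh8, Qg7, Qf6, Qc6, Qe5, ... (list truncated; more exist).
Black has legal moves and is not in check → neither.

neither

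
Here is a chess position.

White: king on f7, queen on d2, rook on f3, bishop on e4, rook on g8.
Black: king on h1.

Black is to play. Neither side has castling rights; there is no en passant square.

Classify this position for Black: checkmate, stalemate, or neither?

stalemate

Black to move; black king on h1.
In check: no.
King squares — g1: attacked by Rg8; g2: attacked by Qd2; h2: attacked by Qd2.
Legal moves for Black: none.
Not in check and no legal moves → stalemate.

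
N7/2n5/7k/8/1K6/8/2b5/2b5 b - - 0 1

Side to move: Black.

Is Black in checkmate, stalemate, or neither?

Black to move; black king on h6.
In check: no.
Legal moves for Black include: Ne8, Nxa8, Ne6, Na6+, Nd5+, Nb5, Kh7, Kg7, Kg6, Kh5, Kg5, Bh7, Bg6, Bf5, Be4, Ba4, Bd3, Bb3, ... (list truncated; more exist).
Black has legal moves and is not in check → neither.

neither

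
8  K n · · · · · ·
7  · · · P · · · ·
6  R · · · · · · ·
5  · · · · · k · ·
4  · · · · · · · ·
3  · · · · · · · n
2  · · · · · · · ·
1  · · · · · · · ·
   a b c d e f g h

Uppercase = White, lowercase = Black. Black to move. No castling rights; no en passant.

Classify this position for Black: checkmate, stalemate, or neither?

Black to move; black king on f5.
In check: no.
Legal moves for Black: Nxd7, Nc6, Nxa6, Kg5, Ke5, Kg4, Kf4, Ke4, Ng5, Nf4, Nf2, Ng1.
Black has 12 legal moves and is not in check → neither.

neither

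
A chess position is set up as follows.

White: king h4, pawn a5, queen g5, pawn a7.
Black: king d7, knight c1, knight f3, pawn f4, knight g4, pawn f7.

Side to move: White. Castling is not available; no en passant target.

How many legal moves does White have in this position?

3

White to move; king on h4.
In check: yes, from the black knight on f3.
Legal moves: Kh5, Kxg4, Kh3.
Count: 3.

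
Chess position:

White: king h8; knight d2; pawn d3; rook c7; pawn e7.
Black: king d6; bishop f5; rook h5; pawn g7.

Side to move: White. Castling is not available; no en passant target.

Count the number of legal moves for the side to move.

White to move; king on h8.
In check: yes, from the black rook on h5.
Legal moves: Kg8, Kxg7.
Count: 2.

2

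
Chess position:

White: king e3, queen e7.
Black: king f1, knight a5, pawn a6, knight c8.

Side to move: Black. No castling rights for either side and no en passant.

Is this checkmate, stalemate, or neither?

Black to move; black king on f1.
In check: no.
Legal moves for Black: Nxe7, Na7, Nd6, Nb6, Nb7, Nc6, Nc4+, Nb3, Kg2, Kg1, Ke1.
Black has 11 legal moves and is not in check → neither.

neither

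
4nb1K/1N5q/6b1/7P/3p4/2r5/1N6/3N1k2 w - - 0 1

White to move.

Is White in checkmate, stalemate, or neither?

White to move; white king on h8.
In check: yes, from the black queen on h7.
King squares — g7: attacked by Qh7; h7: attacked by Bg6; g8: attacked by Qh7.
Legal moves for White: none.
In check with no legal moves → checkmate.

checkmate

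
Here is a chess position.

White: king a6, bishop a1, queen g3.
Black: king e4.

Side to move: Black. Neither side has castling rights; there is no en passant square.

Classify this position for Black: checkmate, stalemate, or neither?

neither

Black to move; black king on e4.
In check: no.
Legal moves for Black: Kf5, Kd5.
Black has 2 legal moves and is not in check → neither.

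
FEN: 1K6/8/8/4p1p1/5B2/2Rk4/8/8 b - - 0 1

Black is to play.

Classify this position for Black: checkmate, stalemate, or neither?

Black to move; black king on d3.
In check: yes, from the white rook on c3.
King squares — c2: attacked by Rc3; d2: attacked by Bf4; e2: available; c3: available; e3: attacked by Rc3; c4: attacked by Rc3; d4: available; e4: available.
Legal moves for Black: Ke4, Kd4, Kxc3, Ke2.
Black is in check but has 4 legal moves → neither.

neither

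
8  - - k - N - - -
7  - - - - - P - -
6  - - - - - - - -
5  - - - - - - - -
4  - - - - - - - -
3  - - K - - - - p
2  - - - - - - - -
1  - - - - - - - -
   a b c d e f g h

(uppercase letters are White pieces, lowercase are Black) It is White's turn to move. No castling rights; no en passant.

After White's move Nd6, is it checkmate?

After Nd6: black king on c8; in check: yes, from the white knight on d6.
Black has 4 legal replies: Kd8, Kb8, Kd7, Kc7.
In check but a legal move exists → not checkmate.

no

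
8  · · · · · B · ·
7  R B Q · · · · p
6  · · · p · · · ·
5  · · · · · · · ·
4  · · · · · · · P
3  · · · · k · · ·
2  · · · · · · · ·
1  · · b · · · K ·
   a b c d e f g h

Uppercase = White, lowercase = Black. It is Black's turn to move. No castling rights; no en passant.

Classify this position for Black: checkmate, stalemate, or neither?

neither

Black to move; black king on e3.
In check: no.
Legal moves for Black: Kf4, Kd4, Kd3, Ke2, Kd2, Ba3, Bd2, Bb2, h6, d5, h5.
Black has 11 legal moves and is not in check → neither.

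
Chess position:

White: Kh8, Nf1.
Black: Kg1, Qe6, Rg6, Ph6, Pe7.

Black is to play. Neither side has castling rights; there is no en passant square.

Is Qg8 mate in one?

After Qg8: white king on h8; in check: yes, from the black queen on g8.
King squares — g7: attacked by Rg6; h7: attacked by Qg8; g8: attacked by Rg6.
White has no legal moves → checkmate.

yes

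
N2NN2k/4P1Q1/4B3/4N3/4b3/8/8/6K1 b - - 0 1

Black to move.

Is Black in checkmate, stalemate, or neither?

checkmate

Black to move; black king on h8.
In check: yes, from the white queen on g7.
King squares — g7: attacked by Ne8; h7: attacked by Qg7; g8: attacked by Be6.
Legal moves for Black: none.
In check with no legal moves → checkmate.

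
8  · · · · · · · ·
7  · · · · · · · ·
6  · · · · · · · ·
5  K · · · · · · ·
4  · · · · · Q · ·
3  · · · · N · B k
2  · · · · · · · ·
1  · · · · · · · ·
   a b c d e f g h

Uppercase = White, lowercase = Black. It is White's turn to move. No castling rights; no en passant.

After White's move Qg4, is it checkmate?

yes

After Qg4: black king on h3; in check: yes, from the white queen on g4.
King squares — g2: attacked by Ne3; h2: attacked by Bg3; g3: attacked by Qg4; g4: attacked by Ne3; h4: attacked by Bg3.
Black has no legal moves → checkmate.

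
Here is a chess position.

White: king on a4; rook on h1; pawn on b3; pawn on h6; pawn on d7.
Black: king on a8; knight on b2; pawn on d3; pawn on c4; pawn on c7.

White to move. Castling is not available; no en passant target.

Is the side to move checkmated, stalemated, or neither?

White to move; white king on a4.
In check: yes, from the black knight on b2.
Legal moves for White: Kb5, Ka5, Kb4, Ka3.
White is in check but has 4 legal moves → neither.

neither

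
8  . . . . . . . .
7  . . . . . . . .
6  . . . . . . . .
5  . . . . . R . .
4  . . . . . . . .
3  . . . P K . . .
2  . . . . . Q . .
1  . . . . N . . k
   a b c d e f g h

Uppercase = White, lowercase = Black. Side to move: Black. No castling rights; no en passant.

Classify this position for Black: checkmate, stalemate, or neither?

stalemate

Black to move; black king on h1.
In check: no.
King squares — g1: attacked by Qf2; g2: attacked by Ne1; h2: attacked by Qf2.
Legal moves for Black: none.
Not in check and no legal moves → stalemate.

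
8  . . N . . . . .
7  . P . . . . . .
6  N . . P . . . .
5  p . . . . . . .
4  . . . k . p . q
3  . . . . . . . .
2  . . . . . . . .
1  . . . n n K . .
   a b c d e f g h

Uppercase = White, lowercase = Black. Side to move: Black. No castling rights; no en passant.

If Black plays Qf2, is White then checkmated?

After Qf2: white king on f1; in check: yes, from the black queen on f2.
King squares — e1: attacked by Qf2; g1: attacked by Qf2; e2: attacked by Qf2; f2: attacked by Nd1; g2: attacked by Ne1.
White has no legal moves → checkmate.

yes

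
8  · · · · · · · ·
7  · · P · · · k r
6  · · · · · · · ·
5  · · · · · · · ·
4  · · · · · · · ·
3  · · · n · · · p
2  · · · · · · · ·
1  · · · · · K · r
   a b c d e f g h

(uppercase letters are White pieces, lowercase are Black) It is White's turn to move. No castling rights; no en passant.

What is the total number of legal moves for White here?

1

White to move; king on f1.
In check: yes, from the black rook on h1.
Legal moves: Ke2.
Count: 1.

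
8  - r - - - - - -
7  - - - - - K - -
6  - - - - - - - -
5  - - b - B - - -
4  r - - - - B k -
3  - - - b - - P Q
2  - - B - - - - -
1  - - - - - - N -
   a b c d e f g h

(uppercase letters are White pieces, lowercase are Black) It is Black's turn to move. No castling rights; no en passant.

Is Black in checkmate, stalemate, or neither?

checkmate

Black to move; black king on g4.
In check: yes, from the white queen on h3.
King squares — f3: attacked by Ng1; g3: attacked by Qh3; h3: attacked by Ng1; f4: attacked by Pg3; h4: attacked by Pg3; f5: attacked by Qh3; g5: attacked by Bf4; h5: attacked by Qh3.
Legal moves for Black: none.
In check with no legal moves → checkmate.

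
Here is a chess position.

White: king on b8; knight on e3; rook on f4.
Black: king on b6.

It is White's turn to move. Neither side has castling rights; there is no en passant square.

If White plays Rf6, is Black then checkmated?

After Rf6: black king on b6; in check: yes, from the white rook on f6.
Black has 3 legal replies: Kc5, Kb5, Ka5.
In check but a legal move exists → not checkmate.

no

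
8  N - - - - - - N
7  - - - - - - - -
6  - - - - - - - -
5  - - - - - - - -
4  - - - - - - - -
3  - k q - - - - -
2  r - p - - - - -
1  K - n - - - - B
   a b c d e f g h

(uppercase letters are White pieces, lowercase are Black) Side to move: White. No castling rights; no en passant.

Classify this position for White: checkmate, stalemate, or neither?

White to move; white king on a1.
In check: yes, from the black rook on a2 and the black queen on c3.
King squares — b1: attacked by Pc2; a2: attacked by Nc1; b2: attacked by Ra2.
Legal moves for White: none.
In check with no legal moves → checkmate.

checkmate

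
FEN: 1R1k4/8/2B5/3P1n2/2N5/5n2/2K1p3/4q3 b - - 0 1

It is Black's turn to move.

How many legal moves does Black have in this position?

Black to move; king on d8.
In check: yes, from the white rook on b8.
Legal moves: Ke7, Kc7.
Count: 2.

2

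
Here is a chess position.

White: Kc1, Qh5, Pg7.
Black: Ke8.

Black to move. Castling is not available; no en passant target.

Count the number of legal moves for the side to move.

Black to move; king on e8.
In check: yes, from the white queen on h5.
Legal moves: Kd8, Ke7, Kd7.
Count: 3.

3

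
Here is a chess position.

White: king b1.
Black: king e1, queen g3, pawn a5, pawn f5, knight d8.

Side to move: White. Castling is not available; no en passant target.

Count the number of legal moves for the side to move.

5

White to move; king on b1.
In check: no.
Legal moves: Kc2, Kb2, Ka2, Kc1, Ka1.
Count: 5.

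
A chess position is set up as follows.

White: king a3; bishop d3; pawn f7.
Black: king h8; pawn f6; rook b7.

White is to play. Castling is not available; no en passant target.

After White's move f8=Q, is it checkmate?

After f8=Q: black king on h8; in check: yes, from the white queen on f8.
King squares — g7: attacked by Qf8; h7: attacked by Bd3; g8: attacked by Qf8.
Black has no legal moves → checkmate.

yes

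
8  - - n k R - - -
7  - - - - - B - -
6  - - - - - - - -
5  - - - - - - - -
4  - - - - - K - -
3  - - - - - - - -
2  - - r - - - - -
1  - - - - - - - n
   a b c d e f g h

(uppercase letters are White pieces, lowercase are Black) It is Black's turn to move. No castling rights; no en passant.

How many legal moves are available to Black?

2

Black to move; king on d8.
In check: yes, from the white rook on e8.
Legal moves: Kd7, Kc7.
Count: 2.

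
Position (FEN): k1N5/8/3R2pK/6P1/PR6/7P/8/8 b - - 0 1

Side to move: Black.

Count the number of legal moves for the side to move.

Black to move; king on a8.
In check: no.
Legal moves: none.
Count: 0.

0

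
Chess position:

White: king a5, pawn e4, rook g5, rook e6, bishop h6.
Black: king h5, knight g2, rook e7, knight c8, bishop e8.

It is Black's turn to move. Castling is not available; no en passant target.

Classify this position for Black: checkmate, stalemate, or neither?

Black to move; black king on h5.
In check: yes, from the white rook on g5.
Legal moves for Black: Kh4.
Black is in check but has 1 legal move → neither.

neither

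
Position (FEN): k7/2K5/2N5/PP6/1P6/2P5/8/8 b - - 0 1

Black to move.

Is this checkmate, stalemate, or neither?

stalemate

Black to move; black king on a8.
In check: no.
King squares — a7: attacked by Nc6; b7: attacked by Kc7; b8: attacked by Nc6.
Legal moves for Black: none.
Not in check and no legal moves → stalemate.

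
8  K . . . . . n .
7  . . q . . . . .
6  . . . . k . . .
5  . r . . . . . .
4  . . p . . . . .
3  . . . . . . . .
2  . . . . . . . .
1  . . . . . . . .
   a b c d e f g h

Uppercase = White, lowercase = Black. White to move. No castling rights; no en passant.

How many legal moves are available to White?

0

White to move; king on a8.
In check: no.
Legal moves: none.
Count: 0.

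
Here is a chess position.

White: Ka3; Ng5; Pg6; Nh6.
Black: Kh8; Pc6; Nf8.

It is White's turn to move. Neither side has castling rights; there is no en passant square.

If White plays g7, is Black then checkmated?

no

After g7: black king on h8; in check: yes, from the white pawn on g7.
Black has 1 legal reply: Kxg7.
In check but a legal move exists → not checkmate.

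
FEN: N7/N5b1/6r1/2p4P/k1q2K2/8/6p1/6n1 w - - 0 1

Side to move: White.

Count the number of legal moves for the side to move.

2

White to move; king on f4.
In check: yes, from the black queen on c4.
Legal moves: Kf5, Ke3.
Count: 2.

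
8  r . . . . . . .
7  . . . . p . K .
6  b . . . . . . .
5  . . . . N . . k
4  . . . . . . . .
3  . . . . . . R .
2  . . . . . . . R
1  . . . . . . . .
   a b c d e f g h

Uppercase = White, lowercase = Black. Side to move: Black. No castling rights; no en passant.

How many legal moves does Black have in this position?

0

Black to move; king on h5.
In check: yes, from the white rook on h2.
Legal moves: none.
Count: 0.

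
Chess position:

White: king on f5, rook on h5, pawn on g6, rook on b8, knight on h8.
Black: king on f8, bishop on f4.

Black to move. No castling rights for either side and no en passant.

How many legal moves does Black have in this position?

Black to move; king on f8.
In check: yes, from the white rook on b8.
Legal moves: Kg7, Ke7, Bxb8.
Count: 3.

3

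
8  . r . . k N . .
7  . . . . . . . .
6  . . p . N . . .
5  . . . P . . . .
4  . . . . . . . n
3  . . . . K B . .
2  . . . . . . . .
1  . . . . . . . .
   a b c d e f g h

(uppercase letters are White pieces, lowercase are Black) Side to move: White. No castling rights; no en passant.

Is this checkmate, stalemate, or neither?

neither

White to move; white king on e3.
In check: no.
Legal moves for White include: Nh7, Nd7, Ng6, Nd8, Ng7+, Nc7+, Ng5, Nc5, Nf4, Nd4, Bh5+, Bg4, Be4, Bg2, Be2, Bh1, Bd1, Kf4, ... (list truncated; more exist).
White has legal moves and is not in check → neither.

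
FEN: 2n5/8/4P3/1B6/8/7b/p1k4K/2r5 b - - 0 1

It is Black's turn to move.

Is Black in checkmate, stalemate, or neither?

Black to move; black king on c2.
In check: no.
Legal moves for Black include: Ne7, Na7, Nd6, Nb6, Bxe6, Bf5, Bg4, Bg2, Bf1, Kc3, Kb3, Kd2, Kb2, Kd1, Kb1, Rh1+, Rg1, Rf1, ... (list truncated; more exist).
Black has legal moves and is not in check → neither.

neither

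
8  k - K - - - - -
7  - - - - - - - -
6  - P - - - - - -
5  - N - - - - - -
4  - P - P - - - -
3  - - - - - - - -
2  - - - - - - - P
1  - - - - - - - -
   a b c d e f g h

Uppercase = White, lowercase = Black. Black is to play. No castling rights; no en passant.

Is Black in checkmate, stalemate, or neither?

Black to move; black king on a8.
In check: no.
King squares — a7: attacked by Nb5; b7: attacked by Kc8; b8: attacked by Kc8.
Legal moves for Black: none.
Not in check and no legal moves → stalemate.

stalemate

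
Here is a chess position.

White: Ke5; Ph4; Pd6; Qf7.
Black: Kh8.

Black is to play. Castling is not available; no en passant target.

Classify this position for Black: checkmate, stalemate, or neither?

stalemate

Black to move; black king on h8.
In check: no.
King squares — g7: attacked by Qf7; h7: attacked by Qf7; g8: attacked by Qf7.
Legal moves for Black: none.
Not in check and no legal moves → stalemate.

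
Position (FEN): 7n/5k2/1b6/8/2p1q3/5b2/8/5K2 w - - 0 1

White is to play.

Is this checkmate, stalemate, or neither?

White to move; white king on f1.
In check: no.
King squares — e1: attacked by Qe4; g1: attacked by Bb6; e2: attacked by Bf3; f2: attacked by Bb6; g2: attacked by Bf3.
Legal moves for White: none.
Not in check and no legal moves → stalemate.

stalemate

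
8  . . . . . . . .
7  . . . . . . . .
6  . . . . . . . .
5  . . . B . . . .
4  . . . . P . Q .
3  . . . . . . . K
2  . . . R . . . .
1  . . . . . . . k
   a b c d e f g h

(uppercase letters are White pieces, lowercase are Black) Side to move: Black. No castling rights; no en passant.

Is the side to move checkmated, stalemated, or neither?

stalemate

Black to move; black king on h1.
In check: no.
King squares — g1: attacked by Qg4; g2: attacked by Rd2; h2: attacked by Rd2.
Legal moves for Black: none.
Not in check and no legal moves → stalemate.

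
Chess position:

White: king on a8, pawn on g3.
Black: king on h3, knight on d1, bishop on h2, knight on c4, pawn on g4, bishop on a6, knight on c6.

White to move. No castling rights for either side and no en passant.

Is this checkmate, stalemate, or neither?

stalemate

White to move; white king on a8.
In check: no.
King squares — a7: attacked by Nc6; b7: attacked by Ba6; b8: attacked by Nc6.
Legal moves for White: none.
Not in check and no legal moves → stalemate.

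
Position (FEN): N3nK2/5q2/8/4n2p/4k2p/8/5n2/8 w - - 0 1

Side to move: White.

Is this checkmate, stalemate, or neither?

White to move; white king on f8.
In check: yes, from the black queen on f7.
King squares — e7: attacked by Qf7; f7: attacked by Ne5; g7: attacked by Qf7; e8: attacked by Qf7; g8: attacked by Qf7.
Legal moves for White: none.
In check with no legal moves → checkmate.

checkmate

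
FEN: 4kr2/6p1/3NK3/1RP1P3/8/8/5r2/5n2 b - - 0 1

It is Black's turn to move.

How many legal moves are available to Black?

1

Black to move; king on e8.
In check: yes, from the white knight on d6.
Legal moves: Kd8.
Count: 1.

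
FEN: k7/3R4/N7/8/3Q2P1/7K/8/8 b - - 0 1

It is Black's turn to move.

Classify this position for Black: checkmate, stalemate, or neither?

Black to move; black king on a8.
In check: no.
King squares — a7: attacked by Qd4; b7: attacked by Rd7; b8: attacked by Na6.
Legal moves for Black: none.
Not in check and no legal moves → stalemate.

stalemate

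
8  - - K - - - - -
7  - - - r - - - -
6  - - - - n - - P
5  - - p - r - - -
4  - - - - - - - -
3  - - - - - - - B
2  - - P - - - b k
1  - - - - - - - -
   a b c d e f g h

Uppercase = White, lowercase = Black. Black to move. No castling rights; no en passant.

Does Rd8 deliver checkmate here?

yes

After Rd8: white king on c8; in check: yes, from the black rook on d8.
King squares — b7: attacked by Bg2; c7: attacked by Ne6; d7: attacked by Rd8; b8: attacked by Rd8; d8: attacked by Ne6.
White has no legal moves → checkmate.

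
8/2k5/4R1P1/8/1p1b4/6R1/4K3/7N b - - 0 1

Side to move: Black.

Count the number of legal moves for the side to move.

19

Black to move; king on c7.
In check: no.
Legal moves: Kd8, Kc8, Kb8, Kd7, Kb7, Bh8, Bg7, Ba7, Bf6, Bb6, Be5, Bc5, Be3, Bc3, Bf2, Bb2, Bg1, Ba1, b3.
Count: 19.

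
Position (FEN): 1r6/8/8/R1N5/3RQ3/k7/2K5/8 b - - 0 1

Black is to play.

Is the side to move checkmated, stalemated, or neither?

checkmate

Black to move; black king on a3.
In check: yes, from the white rook on a5.
King squares — a2: attacked by Ra5; b2: attacked by Kc2; b3: attacked by Kc2; a4: attacked by Rd4; b4: attacked by Rd4.
Legal moves for Black: none.
In check with no legal moves → checkmate.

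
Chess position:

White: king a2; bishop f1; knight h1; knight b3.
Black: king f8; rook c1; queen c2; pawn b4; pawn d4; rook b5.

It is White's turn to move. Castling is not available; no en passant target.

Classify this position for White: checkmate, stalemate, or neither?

checkmate

White to move; white king on a2.
In check: yes, from the black queen on c2.
King squares — a1: attacked by Rc1; b1: attacked by Rc1; b2: attacked by Qc2; a3: attacked by Pb4; b3: own knight.
Legal moves for White: none.
In check with no legal moves → checkmate.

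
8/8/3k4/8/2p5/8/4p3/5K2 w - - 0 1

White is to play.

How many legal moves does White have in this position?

5

White to move; king on f1.
In check: yes, from the black pawn on e2.
Legal moves: Kg2, Kf2, Kxe2, Kg1, Ke1.
Count: 5.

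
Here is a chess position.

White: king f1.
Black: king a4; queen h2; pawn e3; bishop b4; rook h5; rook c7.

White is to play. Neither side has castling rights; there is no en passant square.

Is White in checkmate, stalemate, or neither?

White to move; white king on f1.
In check: no.
King squares — e1: attacked by Bb4; g1: attacked by Qh2; e2: attacked by Qh2; f2: attacked by Qh2; g2: attacked by Qh2.
Legal moves for White: none.
Not in check and no legal moves → stalemate.

stalemate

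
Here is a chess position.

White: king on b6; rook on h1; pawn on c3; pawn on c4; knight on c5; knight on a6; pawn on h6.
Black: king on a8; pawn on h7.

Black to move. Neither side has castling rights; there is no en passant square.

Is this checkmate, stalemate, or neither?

stalemate

Black to move; black king on a8.
In check: no.
King squares — a7: attacked by Kb6; b7: attacked by Nc5; b8: attacked by Na6.
Legal moves for Black: none.
Not in check and no legal moves → stalemate.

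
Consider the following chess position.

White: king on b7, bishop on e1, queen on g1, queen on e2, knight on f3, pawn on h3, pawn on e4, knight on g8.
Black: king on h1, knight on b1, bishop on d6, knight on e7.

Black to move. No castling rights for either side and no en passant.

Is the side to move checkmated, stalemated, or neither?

Black to move; black king on h1.
In check: yes, from the white queen on g1.
King squares — g1: attacked by Nf3; g2: attacked by Qg1; h2: attacked by Qg1.
Legal moves for Black: none.
In check with no legal moves → checkmate.

checkmate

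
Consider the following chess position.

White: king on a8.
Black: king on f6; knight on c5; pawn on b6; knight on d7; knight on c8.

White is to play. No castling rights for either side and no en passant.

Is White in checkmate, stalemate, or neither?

stalemate

White to move; white king on a8.
In check: no.
King squares — a7: attacked by Nc8; b7: attacked by Nc5; b8: attacked by Nd7.
Legal moves for White: none.
Not in check and no legal moves → stalemate.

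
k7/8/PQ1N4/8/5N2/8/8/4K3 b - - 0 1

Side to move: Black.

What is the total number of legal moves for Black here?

0

Black to move; king on a8.
In check: no.
Legal moves: none.
Count: 0.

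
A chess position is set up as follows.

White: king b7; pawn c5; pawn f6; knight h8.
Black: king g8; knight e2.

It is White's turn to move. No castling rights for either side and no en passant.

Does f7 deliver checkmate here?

no

After f7: black king on g8; in check: yes, from the white pawn on f7.
Black has 4 legal replies: Kxh8, Kf8, Kh7, Kg7.
In check but a legal move exists → not checkmate.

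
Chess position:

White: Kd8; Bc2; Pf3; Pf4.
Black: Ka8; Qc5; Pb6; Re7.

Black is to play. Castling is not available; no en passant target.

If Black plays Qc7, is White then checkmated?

After Qc7: white king on d8; in check: yes, from the black queen on c7.
King squares — c7: attacked by Re7; d7: attacked by Qc7; e7: attacked by Qc7; c8: attacked by Qc7; e8: attacked by Re7.
White has no legal moves → checkmate.

yes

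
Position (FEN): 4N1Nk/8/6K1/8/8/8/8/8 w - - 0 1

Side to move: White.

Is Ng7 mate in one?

After Ng7: black king on h8; in check: no.
Black is not in check, so this cannot be checkmate.

no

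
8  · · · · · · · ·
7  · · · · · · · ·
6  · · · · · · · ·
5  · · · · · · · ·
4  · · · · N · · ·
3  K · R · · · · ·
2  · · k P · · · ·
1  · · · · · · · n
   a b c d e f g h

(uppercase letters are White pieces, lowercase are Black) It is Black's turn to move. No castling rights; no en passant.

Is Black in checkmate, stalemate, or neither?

neither

Black to move; black king on c2.
In check: yes, from the white rook on c3.
Legal moves for Black: Kd1, Kb1.
Black is in check but has 2 legal moves → neither.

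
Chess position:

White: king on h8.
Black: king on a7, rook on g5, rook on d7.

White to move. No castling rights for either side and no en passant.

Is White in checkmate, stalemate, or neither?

White to move; white king on h8.
In check: no.
King squares — g7: attacked by Rg5; h7: attacked by Rd7; g8: attacked by Rg5.
Legal moves for White: none.
Not in check and no legal moves → stalemate.

stalemate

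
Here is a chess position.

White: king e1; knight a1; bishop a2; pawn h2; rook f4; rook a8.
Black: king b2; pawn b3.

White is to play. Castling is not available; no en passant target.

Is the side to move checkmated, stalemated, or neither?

neither

White to move; white king on e1.
In check: no.
Legal moves for White include: Rh8, Rg8, Raf8, Re8, Rd8, Rc8, Rb8, Ra7, Ra6, Ra5, Raa4, Ra3, Rff8, Rf7, Rf6, Rf5, Rh4, Rg4, ... (list truncated; more exist).
White has legal moves and is not in check → neither.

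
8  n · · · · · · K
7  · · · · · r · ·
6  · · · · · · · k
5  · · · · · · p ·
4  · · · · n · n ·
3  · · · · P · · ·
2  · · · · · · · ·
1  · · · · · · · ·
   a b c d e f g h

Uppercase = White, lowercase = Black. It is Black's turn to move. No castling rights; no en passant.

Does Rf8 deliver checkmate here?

After Rf8: white king on h8; in check: yes, from the black rook on f8.
King squares — g7: attacked by Kh6; h7: attacked by Kh6; g8: attacked by Rf8.
White has no legal moves → checkmate.

yes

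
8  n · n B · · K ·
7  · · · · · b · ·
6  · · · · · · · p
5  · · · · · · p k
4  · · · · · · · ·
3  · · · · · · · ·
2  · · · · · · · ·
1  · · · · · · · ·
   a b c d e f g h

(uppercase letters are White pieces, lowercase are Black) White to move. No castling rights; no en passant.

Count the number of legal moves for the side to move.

5

White to move; king on g8.
In check: yes, from the black bishop on f7.
Legal moves: Kh8, Kf8, Kh7, Kg7, Kxf7.
Count: 5.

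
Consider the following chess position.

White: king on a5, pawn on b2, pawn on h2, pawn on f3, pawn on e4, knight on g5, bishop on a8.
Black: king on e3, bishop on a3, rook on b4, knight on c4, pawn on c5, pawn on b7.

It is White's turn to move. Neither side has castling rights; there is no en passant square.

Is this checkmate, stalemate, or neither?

White to move; white king on a5.
In check: yes, from the black knight on c4.
King squares — a4: attacked by Rb4; b4: attacked by Ba3; b5: attacked by Rb4; a6: attacked by Pb7; b6: attacked by Rb4.
Legal moves for White: none.
In check with no legal moves → checkmate.

checkmate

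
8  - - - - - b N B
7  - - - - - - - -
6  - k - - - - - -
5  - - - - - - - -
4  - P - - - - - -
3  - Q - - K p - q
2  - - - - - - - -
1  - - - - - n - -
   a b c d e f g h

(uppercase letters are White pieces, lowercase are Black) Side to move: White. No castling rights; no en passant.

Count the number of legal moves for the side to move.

White to move; king on e3.
In check: yes, from the black knight on f1.
Legal moves: Kf4, Ke4, Kd4, Kd3, Kf2.
Count: 5.

5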